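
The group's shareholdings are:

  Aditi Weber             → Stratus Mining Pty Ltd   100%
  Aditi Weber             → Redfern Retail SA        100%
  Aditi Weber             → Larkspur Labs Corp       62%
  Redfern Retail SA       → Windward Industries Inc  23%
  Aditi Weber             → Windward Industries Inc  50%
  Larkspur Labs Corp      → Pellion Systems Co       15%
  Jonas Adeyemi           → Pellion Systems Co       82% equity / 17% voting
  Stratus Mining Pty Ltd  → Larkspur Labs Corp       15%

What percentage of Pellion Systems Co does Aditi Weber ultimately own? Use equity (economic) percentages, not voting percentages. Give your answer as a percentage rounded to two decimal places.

11.55%

Aditi reaches Pellion along 2 paths.
Via Stratus → Larkspur: 100% × 15% × 15% = 2.25%.
Via Larkspur: 62% × 15% = 9.3%.
Total: 2.25% + 9.3% = 11.55%.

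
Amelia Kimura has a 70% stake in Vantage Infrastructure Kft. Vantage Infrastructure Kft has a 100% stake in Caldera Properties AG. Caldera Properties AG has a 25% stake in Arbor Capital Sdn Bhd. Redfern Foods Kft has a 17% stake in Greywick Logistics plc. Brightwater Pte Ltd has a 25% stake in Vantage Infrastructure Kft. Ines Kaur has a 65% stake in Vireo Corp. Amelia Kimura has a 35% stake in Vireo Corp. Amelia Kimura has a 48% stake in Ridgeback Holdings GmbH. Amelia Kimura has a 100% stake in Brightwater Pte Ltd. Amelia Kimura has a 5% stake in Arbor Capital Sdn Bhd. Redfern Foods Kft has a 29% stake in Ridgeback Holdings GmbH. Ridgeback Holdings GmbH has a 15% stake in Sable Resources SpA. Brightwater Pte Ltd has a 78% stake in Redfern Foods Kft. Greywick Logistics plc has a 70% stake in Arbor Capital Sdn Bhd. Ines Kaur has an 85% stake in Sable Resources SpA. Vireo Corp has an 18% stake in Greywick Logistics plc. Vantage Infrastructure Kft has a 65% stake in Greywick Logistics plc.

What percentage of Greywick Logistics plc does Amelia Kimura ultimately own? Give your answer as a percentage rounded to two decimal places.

Amelia reaches Greywick along 4 paths.
Via Vireo: 35% × 18% = 6.3%.
Via Brightwater → Vantage: 100% × 25% × 65% = 16.25%.
Via Vantage: 70% × 65% = 45.5%.
Via Brightwater → Redfern: 100% × 78% × 17% = 13.26%.
Total: 6.3% + 16.25% + 45.5% + 13.26% = 81.31%.

81.31%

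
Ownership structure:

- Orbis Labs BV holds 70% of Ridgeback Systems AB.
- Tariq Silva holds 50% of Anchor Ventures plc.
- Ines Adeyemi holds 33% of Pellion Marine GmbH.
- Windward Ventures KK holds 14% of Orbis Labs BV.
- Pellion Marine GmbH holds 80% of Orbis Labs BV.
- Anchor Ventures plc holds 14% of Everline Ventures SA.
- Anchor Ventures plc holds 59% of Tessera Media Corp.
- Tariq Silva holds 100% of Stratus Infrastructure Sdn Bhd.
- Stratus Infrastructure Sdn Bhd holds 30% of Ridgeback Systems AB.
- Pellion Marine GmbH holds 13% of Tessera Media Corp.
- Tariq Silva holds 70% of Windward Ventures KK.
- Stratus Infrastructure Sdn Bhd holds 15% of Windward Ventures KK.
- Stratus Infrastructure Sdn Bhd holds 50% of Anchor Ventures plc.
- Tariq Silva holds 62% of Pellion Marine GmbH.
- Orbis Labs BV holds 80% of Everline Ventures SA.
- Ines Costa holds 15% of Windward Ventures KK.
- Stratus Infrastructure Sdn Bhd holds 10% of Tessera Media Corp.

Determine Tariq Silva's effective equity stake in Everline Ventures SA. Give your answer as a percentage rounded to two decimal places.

Tariq reaches Everline along 5 paths.
Via Stratus → Anchor: 100% × 50% × 14% = 7%.
Via Anchor: 50% × 14% = 7%.
Via Pellion → Orbis: 62% × 80% × 80% = 39.68%.
Via Stratus → Windward → Orbis: 100% × 15% × 14% × 80% = 1.68%.
Via Windward → Orbis: 70% × 14% × 80% = 7.84%.
Total: 7% + 7% + 39.68% + 1.68% + 7.84% = 63.2%.
Rounded: 63.20%.

63.20%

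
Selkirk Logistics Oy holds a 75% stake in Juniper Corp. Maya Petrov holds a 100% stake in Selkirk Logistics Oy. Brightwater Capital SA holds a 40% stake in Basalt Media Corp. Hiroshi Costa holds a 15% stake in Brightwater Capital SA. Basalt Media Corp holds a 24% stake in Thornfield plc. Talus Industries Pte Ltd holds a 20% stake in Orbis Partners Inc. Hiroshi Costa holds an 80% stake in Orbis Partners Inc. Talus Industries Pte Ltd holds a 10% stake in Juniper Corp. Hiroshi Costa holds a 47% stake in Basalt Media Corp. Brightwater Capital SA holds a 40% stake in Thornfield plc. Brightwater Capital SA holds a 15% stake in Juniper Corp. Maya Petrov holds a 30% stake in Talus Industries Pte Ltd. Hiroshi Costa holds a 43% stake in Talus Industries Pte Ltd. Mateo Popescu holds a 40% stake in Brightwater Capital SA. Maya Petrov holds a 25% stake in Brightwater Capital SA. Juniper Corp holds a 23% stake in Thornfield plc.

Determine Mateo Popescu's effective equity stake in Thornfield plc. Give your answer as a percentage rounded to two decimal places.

Mateo reaches Thornfield along 3 paths.
Via Brightwater → Basalt: 40% × 40% × 24% = 3.84%.
Via Brightwater: 40% × 40% = 16%.
Via Brightwater → Juniper: 40% × 15% × 23% = 1.38%.
Total: 3.84% + 16% + 1.38% = 21.22%.

21.22%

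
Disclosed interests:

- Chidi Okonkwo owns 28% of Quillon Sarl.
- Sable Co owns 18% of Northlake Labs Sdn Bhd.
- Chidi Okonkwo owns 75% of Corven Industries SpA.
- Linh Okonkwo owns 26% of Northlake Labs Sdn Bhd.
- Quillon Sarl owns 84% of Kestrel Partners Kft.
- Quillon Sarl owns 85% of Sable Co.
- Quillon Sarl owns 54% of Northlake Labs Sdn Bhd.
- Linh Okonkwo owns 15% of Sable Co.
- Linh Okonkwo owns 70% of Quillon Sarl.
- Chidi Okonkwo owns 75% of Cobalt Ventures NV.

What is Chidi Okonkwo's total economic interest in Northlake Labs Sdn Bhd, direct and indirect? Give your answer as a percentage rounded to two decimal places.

19.40%

Chidi reaches Northlake along 2 paths.
Via Quillon: 28% × 54% = 15.12%.
Via Quillon → Sable: 28% × 85% × 18% = 4.284%.
Total: 15.12% + 4.284% = 19.404%.
Rounded: 19.40%.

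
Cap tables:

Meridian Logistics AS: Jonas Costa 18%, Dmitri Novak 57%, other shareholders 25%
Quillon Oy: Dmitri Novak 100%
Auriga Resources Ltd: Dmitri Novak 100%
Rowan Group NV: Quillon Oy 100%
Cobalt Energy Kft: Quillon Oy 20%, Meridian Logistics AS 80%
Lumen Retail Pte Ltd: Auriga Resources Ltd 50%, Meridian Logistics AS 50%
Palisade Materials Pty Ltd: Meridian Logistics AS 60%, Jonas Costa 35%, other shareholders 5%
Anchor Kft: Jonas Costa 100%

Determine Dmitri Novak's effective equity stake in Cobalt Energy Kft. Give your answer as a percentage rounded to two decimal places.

Dmitri reaches Cobalt along 2 paths.
Via Quillon: 100% × 20% = 20%.
Via Meridian: 57% × 80% = 45.6%.
Total: 20% + 45.6% = 65.6%.
Rounded: 65.60%.

65.60%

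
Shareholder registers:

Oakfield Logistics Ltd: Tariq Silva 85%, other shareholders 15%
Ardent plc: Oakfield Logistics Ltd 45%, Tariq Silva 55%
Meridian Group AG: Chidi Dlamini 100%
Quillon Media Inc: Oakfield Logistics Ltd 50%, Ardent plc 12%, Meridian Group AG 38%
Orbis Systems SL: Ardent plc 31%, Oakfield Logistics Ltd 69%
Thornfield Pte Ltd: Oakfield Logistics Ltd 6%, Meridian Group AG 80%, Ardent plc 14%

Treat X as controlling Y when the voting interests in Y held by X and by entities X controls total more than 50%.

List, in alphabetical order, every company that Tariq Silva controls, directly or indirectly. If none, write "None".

Ardent plc, Oakfield Logistics Ltd, Orbis Systems SL, Quillon Media Inc

Tariq holds 85% of Oakfield, so Tariq controls Oakfield.
Oakfield and Tariq together hold 45% + 55% = 100% of Ardent, so Tariq controls Ardent.
Oakfield and Ardent together hold 50% + 12% = 62% of Quillon, so Tariq controls Quillon.
Ardent and Oakfield together hold 31% + 69% = 100% of Orbis, so Tariq controls Orbis.
No other company's threshold is met.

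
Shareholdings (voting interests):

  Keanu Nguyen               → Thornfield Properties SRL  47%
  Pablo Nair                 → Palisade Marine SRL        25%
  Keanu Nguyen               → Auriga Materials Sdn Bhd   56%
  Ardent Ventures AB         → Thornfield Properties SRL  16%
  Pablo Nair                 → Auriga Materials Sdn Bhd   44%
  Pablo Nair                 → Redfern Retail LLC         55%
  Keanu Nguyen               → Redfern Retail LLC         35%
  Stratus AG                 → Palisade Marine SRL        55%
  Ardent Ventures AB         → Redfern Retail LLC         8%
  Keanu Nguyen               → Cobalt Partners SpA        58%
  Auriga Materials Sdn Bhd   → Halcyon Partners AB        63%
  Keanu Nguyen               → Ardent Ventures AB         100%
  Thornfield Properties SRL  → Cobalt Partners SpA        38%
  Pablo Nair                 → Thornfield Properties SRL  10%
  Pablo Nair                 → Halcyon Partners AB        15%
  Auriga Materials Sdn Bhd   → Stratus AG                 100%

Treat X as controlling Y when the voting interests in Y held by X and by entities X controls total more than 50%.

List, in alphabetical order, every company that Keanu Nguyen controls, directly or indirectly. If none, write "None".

Keanu holds 100% of Ardent, so Keanu controls Ardent.
Keanu holds 56% of Auriga, so Keanu controls Auriga.
Ardent and Keanu together hold 16% + 47% = 63% of Thornfield, so Keanu controls Thornfield.
Auriga holds 100% of Stratus, so Keanu controls Stratus.
Keanu and Thornfield together hold 58% + 38% = 96% of Cobalt, so Keanu controls Cobalt.
Stratus holds 55% of Palisade, so Keanu controls Palisade.
Auriga holds 63% of Halcyon, so Keanu controls Halcyon.
No other company's threshold is met.

Ardent Ventures AB, Auriga Materials Sdn Bhd, Cobalt Partners SpA, Halcyon Partners AB, Palisade Marine SRL, Stratus AG, Thornfield Properties SRL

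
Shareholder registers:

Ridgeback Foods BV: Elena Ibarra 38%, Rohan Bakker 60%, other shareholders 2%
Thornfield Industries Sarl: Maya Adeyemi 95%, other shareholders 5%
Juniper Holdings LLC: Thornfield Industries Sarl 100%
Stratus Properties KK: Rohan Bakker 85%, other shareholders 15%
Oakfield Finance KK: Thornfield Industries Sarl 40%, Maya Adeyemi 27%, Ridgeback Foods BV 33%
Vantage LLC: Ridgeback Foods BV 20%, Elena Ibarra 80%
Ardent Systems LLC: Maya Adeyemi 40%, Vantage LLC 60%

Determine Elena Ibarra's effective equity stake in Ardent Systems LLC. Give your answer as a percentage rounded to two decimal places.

Elena reaches Ardent along 2 paths.
Via Ridgeback → Vantage: 38% × 20% × 60% = 4.56%.
Via Vantage: 80% × 60% = 48%.
Total: 4.56% + 48% = 52.56%.

52.56%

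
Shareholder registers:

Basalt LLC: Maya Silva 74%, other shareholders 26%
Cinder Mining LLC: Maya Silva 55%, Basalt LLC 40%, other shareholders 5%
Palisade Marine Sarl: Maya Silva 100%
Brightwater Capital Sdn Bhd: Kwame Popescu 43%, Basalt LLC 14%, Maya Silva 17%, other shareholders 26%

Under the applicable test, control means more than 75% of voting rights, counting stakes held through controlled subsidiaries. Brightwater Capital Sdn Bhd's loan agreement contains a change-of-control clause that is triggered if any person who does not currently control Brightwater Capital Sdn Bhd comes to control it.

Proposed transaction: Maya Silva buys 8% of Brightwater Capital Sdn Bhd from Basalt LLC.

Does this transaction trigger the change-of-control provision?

No

The purchase adds only to Maya's holdings (Basalt's stake shrinks), so Maya is the only person who could newly come to control Brightwater.
Maya holds 100% of Palisade, so Maya controls Palisade.
In Brightwater, Maya's side holds only 17%, not > 75%.
So before the transaction, Maya does not control Brightwater.
After the purchase, Maya's direct stake in Brightwater rises to 17% + 8% = 25%, and Basalt's stake falls to 6%.
After the transaction, Maya's side holds 25% of Brightwater, not > 75%, so Maya still does not control Brightwater.
No new person acquires control, so the clause is not triggered.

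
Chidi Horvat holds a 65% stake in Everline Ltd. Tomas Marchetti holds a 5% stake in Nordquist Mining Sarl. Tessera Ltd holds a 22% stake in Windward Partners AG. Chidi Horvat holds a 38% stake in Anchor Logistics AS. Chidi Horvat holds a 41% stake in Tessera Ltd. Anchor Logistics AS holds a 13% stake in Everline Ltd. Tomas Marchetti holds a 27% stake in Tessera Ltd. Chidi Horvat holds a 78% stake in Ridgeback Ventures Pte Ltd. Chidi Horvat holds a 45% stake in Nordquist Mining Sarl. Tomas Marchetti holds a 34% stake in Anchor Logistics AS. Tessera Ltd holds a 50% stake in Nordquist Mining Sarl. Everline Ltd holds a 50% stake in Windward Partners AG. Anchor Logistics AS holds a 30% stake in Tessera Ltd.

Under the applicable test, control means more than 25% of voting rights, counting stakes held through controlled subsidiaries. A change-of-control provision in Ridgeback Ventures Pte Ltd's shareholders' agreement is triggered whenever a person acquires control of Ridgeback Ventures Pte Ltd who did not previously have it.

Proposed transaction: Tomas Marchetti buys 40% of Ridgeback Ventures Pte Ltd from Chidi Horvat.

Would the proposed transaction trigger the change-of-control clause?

The purchase adds only to Tomas's holdings (Chidi's stake shrinks), so Tomas is the only person who could newly come to control Ridgeback.
Tomas holds 34% of Anchor, so Tomas controls Anchor.
Tomas and Anchor together hold 27% + 30% = 57% of Tessera, so Tomas controls Tessera.
Tessera and Tomas together hold 50% + 5% = 55% of Nordquist, so Tomas controls Nordquist.
Neither Tomas nor any entity Tomas controls holds any voting interest in Ridgeback.
So before the transaction, Tomas does not control Ridgeback.
After the purchase, Tomas holds 40% of Ridgeback directly, and Chidi's stake falls to 38%.
Tomas holds 40% of Ridgeback, so Tomas controls Ridgeback.
Tomas did not control Ridgeback before and does after, so the clause is triggered.

Yes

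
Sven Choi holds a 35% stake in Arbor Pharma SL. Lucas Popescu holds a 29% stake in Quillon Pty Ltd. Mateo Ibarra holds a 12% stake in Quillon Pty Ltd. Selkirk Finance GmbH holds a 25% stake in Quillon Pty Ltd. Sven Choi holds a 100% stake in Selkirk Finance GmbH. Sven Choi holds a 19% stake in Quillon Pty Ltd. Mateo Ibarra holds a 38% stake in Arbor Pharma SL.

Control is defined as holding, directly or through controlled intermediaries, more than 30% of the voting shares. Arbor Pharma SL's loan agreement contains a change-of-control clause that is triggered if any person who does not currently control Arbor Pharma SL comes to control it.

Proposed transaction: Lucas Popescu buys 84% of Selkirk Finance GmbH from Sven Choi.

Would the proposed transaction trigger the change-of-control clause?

The purchase adds only to Lucas's holdings (Sven's stake shrinks), so Lucas is the only person who could newly come to control Arbor.
Lucas's largest direct stake is 29% in Quillon, which does not meet the threshold, so Lucas controls no company.
Neither Lucas nor any entity Lucas controls holds any voting interest in Arbor.
So before the transaction, Lucas does not control Arbor.
After the purchase, Lucas holds 84% of Selkirk directly, and Sven's stake falls to 16%.
Lucas holds 84% of Selkirk, so Lucas controls Selkirk.
Selkirk and Lucas together hold 25% + 29% = 54% of Quillon, so Lucas controls Quillon.
After the transaction, neither Lucas nor any entity Lucas controls holds a voting interest in Arbor, so Lucas still does not control it.
No new person acquires control, so the clause is not triggered.

No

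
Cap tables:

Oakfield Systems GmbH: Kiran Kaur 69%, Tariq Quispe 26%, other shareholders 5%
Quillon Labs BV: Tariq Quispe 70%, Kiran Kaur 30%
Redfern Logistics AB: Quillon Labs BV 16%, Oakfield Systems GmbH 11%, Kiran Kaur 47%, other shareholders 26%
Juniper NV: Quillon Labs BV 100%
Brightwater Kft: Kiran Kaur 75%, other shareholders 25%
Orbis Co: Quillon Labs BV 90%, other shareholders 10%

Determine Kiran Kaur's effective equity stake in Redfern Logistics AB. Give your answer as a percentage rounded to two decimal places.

Kiran reaches Redfern along 3 paths.
Via Quillon: 30% × 16% = 4.8%.
Via Oakfield: 69% × 11% = 7.59%.
Direct stake: 47% = 47%.
Total: 4.8% + 7.59% + 47% = 59.39%.

59.39%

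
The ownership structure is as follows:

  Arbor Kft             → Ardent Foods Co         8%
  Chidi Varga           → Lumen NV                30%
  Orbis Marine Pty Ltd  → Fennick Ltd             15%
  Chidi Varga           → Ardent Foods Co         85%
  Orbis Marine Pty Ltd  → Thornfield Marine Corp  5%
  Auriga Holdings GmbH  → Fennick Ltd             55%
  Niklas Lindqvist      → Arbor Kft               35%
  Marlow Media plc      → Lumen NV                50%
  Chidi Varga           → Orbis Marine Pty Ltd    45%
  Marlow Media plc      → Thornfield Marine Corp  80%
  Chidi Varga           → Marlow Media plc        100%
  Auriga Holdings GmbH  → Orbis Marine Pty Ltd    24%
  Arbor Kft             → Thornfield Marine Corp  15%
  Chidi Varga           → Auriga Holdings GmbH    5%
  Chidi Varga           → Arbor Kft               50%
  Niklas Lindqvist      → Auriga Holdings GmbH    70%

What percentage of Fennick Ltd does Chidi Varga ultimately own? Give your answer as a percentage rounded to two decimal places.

9.68%

Chidi reaches Fennick along 3 paths.
Via Orbis: 45% × 15% = 6.75%.
Via Auriga → Orbis: 5% × 24% × 15% = 0.18%.
Via Auriga: 5% × 55% = 2.75%.
Total: 6.75% + 0.18% + 2.75% = 9.68%.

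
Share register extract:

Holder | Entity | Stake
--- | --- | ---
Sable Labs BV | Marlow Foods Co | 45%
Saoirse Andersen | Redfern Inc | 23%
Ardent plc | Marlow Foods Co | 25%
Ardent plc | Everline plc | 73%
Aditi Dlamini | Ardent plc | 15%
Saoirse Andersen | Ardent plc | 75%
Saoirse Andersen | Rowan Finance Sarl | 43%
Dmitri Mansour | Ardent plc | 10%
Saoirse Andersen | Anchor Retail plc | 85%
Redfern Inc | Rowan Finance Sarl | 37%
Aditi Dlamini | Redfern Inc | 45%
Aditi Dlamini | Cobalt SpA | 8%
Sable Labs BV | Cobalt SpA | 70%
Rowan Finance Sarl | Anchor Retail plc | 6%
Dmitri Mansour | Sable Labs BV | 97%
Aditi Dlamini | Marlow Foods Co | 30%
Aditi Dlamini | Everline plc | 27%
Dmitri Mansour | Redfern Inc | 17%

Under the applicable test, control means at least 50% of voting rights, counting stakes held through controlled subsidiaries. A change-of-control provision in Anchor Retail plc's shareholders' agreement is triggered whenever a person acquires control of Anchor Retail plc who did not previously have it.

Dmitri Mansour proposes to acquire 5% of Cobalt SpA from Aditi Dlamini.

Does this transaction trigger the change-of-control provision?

The purchase adds only to Dmitri's holdings (Aditi's stake shrinks), so Dmitri is the only person who could newly come to control Anchor.
Dmitri holds 97% of Sable, so Dmitri controls Sable.
Sable holds 70% of Cobalt, so Dmitri controls Cobalt.
Neither Dmitri nor any entity Dmitri controls holds any voting interest in Anchor.
So before the transaction, Dmitri does not control Anchor.
After the purchase, Dmitri holds 5% of Cobalt directly, and Aditi's stake falls to 3%.
Sable and Dmitri together hold 70% + 5% = 75% of Cobalt, so Dmitri controls Cobalt.
After the transaction, neither Dmitri nor any entity Dmitri controls holds a voting interest in Anchor, so Dmitri still does not control it.
No new person acquires control, so the clause is not triggered.

No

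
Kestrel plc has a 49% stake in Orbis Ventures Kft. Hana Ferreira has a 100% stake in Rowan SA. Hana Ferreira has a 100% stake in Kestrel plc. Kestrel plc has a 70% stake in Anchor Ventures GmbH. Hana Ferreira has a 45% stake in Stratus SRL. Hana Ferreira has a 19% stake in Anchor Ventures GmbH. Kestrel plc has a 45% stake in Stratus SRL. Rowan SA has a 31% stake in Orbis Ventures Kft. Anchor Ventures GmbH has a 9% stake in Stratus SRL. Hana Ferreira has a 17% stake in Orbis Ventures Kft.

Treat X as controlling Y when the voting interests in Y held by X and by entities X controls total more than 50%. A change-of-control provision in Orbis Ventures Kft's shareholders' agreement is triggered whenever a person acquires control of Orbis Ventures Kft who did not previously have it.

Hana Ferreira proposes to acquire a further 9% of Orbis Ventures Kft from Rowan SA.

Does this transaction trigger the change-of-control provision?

The purchase adds only to Hana's holdings (Rowan's stake shrinks), so Hana is the only person who could newly come to control Orbis.
Hana holds 100% of Kestrel, so Hana controls Kestrel.
Hana holds 100% of Rowan, so Hana controls Rowan.
Kestrel and Hana and Rowan together hold 49% + 17% + 31% = 97% of Orbis, so Hana controls Orbis.
So Hana already controls Orbis before the transaction.
After the purchase, Hana's direct stake in Orbis rises to 17% + 9% = 26%, and Rowan's stake falls to 22%.
Hana controlled Orbis already, so this is not a new person acquiring control; every other person's position is unchanged or reduced.
No new person acquires control, so the clause is not triggered.

No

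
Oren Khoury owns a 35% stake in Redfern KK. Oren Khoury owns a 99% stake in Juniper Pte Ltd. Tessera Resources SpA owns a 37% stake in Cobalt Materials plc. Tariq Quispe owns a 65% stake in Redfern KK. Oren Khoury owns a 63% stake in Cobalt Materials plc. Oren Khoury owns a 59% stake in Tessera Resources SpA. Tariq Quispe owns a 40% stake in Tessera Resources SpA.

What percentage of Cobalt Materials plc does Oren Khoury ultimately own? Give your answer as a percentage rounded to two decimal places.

84.83%

Oren reaches Cobalt along 2 paths.
Via Tessera: 59% × 37% = 21.83%.
Direct stake: 63% = 63%.
Total: 21.83% + 63% = 84.83%.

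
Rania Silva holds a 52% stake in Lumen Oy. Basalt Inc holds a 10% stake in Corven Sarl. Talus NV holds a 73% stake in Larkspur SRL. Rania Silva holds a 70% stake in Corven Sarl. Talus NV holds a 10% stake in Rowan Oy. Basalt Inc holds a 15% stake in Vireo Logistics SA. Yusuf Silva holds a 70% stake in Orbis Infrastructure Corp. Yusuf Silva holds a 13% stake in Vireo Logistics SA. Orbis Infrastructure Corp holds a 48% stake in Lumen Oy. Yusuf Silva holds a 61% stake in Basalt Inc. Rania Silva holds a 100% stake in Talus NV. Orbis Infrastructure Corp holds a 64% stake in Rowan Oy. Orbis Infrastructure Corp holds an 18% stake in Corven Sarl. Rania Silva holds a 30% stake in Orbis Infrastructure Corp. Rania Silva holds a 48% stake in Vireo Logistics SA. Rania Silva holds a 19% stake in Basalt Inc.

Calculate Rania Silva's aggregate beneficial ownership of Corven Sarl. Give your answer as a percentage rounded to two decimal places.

77.30%

Rania reaches Corven along 3 paths.
Via Basalt: 19% × 10% = 1.9%.
Via Orbis: 30% × 18% = 5.4%.
Direct stake: 70% = 70%.
Total: 1.9% + 5.4% + 70% = 77.3%.
Rounded: 77.30%.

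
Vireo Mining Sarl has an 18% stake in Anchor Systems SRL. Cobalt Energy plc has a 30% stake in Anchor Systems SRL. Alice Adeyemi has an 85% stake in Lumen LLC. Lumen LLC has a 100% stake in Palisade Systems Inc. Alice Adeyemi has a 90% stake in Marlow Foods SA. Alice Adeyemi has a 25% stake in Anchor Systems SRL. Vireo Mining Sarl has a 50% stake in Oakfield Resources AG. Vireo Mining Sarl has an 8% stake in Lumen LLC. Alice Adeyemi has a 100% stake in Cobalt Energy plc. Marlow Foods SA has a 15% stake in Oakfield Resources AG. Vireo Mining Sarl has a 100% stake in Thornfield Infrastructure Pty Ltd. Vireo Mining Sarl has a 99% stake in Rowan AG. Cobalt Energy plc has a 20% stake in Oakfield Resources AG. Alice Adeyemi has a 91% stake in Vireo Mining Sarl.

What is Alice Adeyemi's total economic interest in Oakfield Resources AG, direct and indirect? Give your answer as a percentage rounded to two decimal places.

79.00%

Alice reaches Oakfield along 3 paths.
Via Marlow: 90% × 15% = 13.5%.
Via Vireo: 91% × 50% = 45.5%.
Via Cobalt: 100% × 20% = 20%.
Total: 13.5% + 45.5% + 20% = 79%.
Rounded: 79.00%.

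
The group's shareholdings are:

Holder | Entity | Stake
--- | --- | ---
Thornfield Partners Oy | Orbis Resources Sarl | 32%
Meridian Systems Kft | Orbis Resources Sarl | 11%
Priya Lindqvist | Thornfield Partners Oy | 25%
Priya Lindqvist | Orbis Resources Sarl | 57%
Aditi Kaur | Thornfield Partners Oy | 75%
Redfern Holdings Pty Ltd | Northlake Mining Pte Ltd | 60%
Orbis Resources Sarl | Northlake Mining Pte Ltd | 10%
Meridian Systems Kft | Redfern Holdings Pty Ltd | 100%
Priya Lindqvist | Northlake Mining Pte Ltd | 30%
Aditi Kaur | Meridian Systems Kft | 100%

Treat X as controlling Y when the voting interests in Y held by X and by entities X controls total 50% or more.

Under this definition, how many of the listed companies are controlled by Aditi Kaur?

4

Aditi holds 75% of Thornfield, so Aditi controls Thornfield.
Aditi holds 100% of Meridian, so Aditi controls Meridian.
Meridian holds 100% of Redfern, so Aditi controls Redfern.
Redfern holds 60% of Northlake, so Aditi controls Northlake.
No other company's threshold is met.
Aditi controls 4 companies.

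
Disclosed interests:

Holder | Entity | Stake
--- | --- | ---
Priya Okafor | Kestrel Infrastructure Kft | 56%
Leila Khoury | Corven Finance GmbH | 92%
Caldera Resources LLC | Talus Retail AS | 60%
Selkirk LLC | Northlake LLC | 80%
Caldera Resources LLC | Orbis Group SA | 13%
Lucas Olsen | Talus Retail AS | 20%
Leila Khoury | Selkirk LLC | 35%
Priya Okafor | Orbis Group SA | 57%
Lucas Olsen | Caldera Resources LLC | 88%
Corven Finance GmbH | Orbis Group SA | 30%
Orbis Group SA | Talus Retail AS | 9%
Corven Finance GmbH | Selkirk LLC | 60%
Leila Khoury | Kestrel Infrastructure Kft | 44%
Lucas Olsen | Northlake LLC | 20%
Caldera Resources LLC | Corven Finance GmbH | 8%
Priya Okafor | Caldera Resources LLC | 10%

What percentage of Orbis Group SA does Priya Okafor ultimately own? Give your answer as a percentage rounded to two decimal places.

58.54%

Priya reaches Orbis along 3 paths.
Direct stake: 57% = 57%.
Via Caldera: 10% × 13% = 1.3%.
Via Caldera → Corven: 10% × 8% × 30% = 0.24%.
Total: 57% + 1.3% + 0.24% = 58.54%.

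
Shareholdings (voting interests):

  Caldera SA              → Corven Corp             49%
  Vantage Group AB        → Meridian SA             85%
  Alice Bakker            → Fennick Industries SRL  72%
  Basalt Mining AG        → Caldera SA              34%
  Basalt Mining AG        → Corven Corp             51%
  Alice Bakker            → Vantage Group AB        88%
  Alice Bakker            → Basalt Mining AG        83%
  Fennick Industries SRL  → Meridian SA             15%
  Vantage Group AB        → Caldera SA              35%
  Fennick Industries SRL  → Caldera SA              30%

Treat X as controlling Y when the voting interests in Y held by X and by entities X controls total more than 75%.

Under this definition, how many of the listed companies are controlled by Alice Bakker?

3

Alice holds 88% of Vantage, so Alice controls Vantage.
Alice holds 83% of Basalt, so Alice controls Basalt.
Vantage holds 85% of Meridian, so Alice controls Meridian.
No other company's threshold is met.
Alice controls 3 companies.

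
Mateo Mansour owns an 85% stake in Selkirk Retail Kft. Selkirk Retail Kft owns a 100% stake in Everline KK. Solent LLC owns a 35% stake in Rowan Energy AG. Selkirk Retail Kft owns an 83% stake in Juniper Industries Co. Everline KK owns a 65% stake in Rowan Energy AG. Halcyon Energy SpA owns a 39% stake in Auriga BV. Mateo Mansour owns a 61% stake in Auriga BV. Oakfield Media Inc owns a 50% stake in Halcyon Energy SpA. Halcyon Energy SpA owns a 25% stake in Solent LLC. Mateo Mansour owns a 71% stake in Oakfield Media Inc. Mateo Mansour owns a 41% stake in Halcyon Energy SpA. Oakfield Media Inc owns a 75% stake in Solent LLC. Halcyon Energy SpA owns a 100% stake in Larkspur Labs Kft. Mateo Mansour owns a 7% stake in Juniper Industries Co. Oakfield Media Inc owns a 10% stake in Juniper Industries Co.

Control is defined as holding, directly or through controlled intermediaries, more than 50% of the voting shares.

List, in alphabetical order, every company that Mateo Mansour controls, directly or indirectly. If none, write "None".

Auriga BV, Everline KK, Halcyon Energy SpA, Juniper Industries Co, Larkspur Labs Kft, Oakfield Media Inc, Rowan Energy AG, Selkirk Retail Kft, Solent LLC

Mateo holds 85% of Selkirk, so Mateo controls Selkirk.
Mateo holds 71% of Oakfield, so Mateo controls Oakfield.
Oakfield and Mateo together hold 50% + 41% = 91% of Halcyon, so Mateo controls Halcyon.
Mateo and Halcyon together hold 61% + 39% = 100% of Auriga, so Mateo controls Auriga.
Mateo and Selkirk and Oakfield together hold 7% + 83% + 10% = 100% of Juniper, so Mateo controls Juniper.
Oakfield and Halcyon together hold 75% + 25% = 100% of Solent, so Mateo controls Solent.
Selkirk holds 100% of Everline, so Mateo controls Everline.
Everline and Solent together hold 65% + 35% = 100% of Rowan, so Mateo controls Rowan.
Halcyon holds 100% of Larkspur, so Mateo controls Larkspur.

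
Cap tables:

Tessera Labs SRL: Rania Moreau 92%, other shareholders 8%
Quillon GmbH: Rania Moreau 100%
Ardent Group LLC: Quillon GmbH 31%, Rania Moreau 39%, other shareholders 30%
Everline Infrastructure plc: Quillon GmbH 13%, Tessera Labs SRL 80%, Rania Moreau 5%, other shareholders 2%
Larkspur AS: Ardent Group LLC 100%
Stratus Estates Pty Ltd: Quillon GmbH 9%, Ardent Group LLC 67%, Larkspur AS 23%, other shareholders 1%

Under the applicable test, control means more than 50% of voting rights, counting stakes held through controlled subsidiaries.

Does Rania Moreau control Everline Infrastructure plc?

Yes

Rania holds 100% of Quillon, so Rania controls Quillon.
Rania holds 92% of Tessera, so Rania controls Tessera.
Quillon and Tessera and Rania together hold 13% + 80% + 5% = 98% of Everline, so Rania controls Everline.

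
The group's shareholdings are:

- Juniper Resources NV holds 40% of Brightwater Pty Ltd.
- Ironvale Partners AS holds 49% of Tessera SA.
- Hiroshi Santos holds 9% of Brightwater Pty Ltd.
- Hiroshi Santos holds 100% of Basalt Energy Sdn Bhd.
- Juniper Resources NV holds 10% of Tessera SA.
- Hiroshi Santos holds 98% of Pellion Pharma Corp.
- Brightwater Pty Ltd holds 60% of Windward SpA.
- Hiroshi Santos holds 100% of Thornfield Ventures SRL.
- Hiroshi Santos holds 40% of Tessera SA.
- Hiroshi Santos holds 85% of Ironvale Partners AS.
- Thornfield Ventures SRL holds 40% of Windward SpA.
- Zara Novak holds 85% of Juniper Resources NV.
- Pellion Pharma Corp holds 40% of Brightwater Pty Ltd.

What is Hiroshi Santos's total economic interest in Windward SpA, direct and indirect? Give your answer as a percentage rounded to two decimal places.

68.92%

Hiroshi reaches Windward along 3 paths.
Via Thornfield: 100% × 40% = 40%.
Via Pellion → Brightwater: 98% × 40% × 60% = 23.52%.
Via Brightwater: 9% × 60% = 5.4%.
Total: 40% + 23.52% + 5.4% = 68.92%.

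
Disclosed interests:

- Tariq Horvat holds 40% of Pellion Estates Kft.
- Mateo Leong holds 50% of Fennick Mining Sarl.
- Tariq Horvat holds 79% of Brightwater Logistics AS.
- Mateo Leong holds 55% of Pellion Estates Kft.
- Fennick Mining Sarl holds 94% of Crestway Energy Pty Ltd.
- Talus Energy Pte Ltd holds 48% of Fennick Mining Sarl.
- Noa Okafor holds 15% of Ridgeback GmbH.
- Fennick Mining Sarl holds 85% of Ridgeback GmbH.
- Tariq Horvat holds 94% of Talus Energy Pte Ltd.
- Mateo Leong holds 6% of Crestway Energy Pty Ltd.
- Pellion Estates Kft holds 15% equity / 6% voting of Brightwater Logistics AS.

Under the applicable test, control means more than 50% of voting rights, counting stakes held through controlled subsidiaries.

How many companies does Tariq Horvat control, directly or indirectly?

2

Tariq holds 94% of Talus, so Tariq controls Talus.
Tariq holds 79% of Brightwater, so Tariq controls Brightwater.
No other company's threshold is met.
Tariq controls 2 companies.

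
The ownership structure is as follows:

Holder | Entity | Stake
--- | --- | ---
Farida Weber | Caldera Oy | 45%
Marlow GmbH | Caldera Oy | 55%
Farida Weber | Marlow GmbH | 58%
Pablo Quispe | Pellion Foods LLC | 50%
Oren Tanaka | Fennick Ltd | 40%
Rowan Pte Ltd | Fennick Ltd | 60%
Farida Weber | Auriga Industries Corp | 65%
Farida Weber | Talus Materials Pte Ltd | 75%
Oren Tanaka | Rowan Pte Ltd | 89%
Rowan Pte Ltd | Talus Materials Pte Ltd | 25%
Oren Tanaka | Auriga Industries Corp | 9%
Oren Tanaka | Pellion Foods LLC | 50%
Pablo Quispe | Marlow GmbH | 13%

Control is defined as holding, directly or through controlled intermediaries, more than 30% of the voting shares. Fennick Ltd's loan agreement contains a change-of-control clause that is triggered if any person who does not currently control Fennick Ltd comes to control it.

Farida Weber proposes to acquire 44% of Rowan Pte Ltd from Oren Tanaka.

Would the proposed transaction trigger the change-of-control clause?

The purchase adds only to Farida's holdings (Oren's stake shrinks), so Farida is the only person who could newly come to control Fennick.
Farida holds 58% of Marlow, so Farida controls Marlow.
Farida holds 65% of Auriga, so Farida controls Auriga.
Farida holds 75% of Talus, so Farida controls Talus.
Marlow and Farida together hold 55% + 45% = 100% of Caldera, so Farida controls Caldera.
Neither Farida nor any entity Farida controls holds any voting interest in Fennick.
So before the transaction, Farida does not control Fennick.
After the purchase, Farida holds 44% of Rowan directly, and Oren's stake falls to 45%.
Farida holds 44% of Rowan, so Farida controls Rowan.
Rowan holds 60% of Fennick, so Farida controls Fennick.
Farida did not control Fennick before and does after, so the clause is triggered.

Yes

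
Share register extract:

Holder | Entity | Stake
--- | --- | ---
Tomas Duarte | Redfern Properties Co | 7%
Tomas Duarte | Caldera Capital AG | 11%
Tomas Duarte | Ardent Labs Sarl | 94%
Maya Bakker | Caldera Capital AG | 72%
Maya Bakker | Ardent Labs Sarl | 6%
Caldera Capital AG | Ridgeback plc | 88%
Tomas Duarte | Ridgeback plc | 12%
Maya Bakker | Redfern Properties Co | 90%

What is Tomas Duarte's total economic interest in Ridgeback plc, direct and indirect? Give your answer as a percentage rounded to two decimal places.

Tomas reaches Ridgeback along 2 paths.
Via Caldera: 11% × 88% = 9.68%.
Direct stake: 12% = 12%.
Total: 9.68% + 12% = 21.68%.

21.68%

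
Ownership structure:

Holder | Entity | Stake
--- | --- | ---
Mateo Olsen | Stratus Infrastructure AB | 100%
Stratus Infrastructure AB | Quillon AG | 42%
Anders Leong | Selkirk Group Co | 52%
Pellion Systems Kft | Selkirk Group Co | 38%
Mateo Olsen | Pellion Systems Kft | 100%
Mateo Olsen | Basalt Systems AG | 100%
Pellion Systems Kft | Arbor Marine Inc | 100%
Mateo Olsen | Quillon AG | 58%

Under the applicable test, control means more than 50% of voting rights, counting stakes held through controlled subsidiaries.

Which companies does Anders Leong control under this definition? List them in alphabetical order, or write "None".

Anders holds 52% of Selkirk, so Anders controls Selkirk.
No other company's threshold is met.

Selkirk Group Co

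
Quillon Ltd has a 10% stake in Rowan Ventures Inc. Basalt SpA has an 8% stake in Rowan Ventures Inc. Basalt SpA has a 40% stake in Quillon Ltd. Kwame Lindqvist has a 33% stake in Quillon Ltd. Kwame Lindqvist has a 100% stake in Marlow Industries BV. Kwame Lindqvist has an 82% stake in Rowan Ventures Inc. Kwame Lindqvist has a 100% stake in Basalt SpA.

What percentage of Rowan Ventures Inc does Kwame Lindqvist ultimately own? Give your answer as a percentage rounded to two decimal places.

97.30%

Kwame reaches Rowan along 4 paths.
Via Basalt: 100% × 8% = 8%.
Direct stake: 82% = 82%.
Via Quillon: 33% × 10% = 3.3%.
Via Basalt → Quillon: 100% × 40% × 10% = 4%.
Total: 8% + 82% + 3.3% + 4% = 97.3%.
Rounded: 97.30%.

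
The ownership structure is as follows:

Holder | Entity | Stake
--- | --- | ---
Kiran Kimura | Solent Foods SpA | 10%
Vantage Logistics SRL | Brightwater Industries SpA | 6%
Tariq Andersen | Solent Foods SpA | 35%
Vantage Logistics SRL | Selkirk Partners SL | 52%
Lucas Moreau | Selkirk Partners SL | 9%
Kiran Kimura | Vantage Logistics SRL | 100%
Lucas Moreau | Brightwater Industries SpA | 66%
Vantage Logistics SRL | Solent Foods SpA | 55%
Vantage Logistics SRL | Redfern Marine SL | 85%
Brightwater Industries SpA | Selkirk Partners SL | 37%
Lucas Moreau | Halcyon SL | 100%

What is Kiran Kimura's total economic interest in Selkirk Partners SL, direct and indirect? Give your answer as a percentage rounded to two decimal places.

54.22%

Kiran reaches Selkirk along 2 paths.
Via Vantage → Brightwater: 100% × 6% × 37% = 2.22%.
Via Vantage: 100% × 52% = 52%.
Total: 2.22% + 52% = 54.22%.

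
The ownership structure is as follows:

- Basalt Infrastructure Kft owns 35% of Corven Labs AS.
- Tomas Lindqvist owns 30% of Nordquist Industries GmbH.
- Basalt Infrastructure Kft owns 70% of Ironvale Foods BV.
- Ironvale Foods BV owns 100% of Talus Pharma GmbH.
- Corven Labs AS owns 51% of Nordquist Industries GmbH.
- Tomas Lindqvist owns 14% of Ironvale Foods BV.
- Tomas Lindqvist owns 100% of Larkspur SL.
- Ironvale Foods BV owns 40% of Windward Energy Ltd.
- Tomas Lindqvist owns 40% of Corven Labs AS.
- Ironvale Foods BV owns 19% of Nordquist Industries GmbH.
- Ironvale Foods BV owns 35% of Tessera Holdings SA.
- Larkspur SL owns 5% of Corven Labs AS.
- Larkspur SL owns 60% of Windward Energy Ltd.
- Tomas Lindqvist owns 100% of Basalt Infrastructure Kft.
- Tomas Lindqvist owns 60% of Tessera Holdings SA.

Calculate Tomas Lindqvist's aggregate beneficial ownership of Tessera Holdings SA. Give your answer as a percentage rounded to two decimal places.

89.40%

Tomas reaches Tessera along 3 paths.
Direct stake: 60% = 60%.
Via Basalt → Ironvale: 100% × 70% × 35% = 24.5%.
Via Ironvale: 14% × 35% = 4.9%.
Total: 60% + 24.5% + 4.9% = 89.4%.
Rounded: 89.40%.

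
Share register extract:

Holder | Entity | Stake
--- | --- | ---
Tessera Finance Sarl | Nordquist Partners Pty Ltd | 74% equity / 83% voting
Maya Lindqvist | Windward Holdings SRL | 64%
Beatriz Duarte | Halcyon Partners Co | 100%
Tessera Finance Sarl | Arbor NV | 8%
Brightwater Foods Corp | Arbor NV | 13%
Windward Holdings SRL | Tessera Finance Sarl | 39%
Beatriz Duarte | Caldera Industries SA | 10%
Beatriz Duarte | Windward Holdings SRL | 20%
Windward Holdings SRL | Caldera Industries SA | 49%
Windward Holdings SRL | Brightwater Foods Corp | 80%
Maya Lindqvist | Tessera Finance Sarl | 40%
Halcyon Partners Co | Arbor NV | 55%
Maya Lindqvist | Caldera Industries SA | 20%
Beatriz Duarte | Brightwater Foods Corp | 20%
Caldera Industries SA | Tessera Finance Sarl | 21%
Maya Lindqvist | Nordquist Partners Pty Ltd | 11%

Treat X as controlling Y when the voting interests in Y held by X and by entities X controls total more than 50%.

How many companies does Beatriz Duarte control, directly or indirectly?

2

Beatriz holds 100% of Halcyon, so Beatriz controls Halcyon.
Halcyon holds 55% of Arbor, so Beatriz controls Arbor.
No other company's threshold is met.
Beatriz controls 2 companies.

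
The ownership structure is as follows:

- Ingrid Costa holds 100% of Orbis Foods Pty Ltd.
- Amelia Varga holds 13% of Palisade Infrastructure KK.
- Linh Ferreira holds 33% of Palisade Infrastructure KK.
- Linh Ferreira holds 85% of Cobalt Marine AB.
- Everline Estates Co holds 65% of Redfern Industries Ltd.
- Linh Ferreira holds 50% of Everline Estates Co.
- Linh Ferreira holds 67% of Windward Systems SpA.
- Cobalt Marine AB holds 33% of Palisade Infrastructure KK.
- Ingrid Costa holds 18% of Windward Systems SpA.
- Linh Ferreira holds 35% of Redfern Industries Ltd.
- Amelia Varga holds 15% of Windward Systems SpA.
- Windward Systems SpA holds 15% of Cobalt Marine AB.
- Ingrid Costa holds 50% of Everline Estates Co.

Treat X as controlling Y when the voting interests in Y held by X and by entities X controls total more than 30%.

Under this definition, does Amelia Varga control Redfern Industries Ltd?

Amelia's largest direct stake is 15% in Windward, which does not meet the threshold, so Amelia controls no company.
Neither Amelia nor any entity Amelia controls holds any voting interest in Redfern.
So Amelia does not control Redfern.

No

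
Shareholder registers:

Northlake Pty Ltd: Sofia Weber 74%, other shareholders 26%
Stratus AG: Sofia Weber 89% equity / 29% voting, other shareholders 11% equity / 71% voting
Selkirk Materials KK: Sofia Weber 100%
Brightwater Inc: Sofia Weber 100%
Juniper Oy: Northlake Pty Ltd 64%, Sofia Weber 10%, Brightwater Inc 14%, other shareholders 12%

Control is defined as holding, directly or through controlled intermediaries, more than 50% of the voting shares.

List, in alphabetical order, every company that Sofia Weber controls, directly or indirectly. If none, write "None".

Brightwater Inc, Juniper Oy, Northlake Pty Ltd, Selkirk Materials KK

Sofia holds 74% of Northlake, so Sofia controls Northlake.
Sofia holds 100% of Selkirk, so Sofia controls Selkirk.
Sofia holds 100% of Brightwater, so Sofia controls Brightwater.
Northlake and Sofia and Brightwater together hold 64% + 10% + 14% = 88% of Juniper, so Sofia controls Juniper.
No other company's threshold is met.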